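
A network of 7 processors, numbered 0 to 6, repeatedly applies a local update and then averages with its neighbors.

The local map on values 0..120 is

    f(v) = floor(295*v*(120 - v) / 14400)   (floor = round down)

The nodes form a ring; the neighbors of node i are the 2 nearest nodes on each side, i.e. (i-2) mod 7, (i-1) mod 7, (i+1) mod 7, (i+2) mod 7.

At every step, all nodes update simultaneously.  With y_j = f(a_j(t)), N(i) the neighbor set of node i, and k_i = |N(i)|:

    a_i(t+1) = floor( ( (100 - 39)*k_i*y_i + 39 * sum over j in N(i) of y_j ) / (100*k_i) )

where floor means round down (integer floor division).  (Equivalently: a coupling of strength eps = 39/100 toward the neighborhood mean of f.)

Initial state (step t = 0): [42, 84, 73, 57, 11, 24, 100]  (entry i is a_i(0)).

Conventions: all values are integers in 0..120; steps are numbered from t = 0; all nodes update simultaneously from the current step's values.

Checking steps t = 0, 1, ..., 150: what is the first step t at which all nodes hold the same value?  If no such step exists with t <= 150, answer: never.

Simulating step by step:
t=0: [42, 84, 73, 57, 11, 24, 100]  (not all equal)
t=1: [62, 61, 64, 64, 37, 48, 43]  (not all equal)
t=2: [72, 72, 71, 71, 65, 69, 67]  (not all equal)
t=3: [70, 70, 71, 71, 72, 71, 71]  (not all equal)
t=4: [71, 71, 70, 70, 70, 70, 70]  (not all equal)
t=5: [71, 71, 71, 71, 71, 71, 71]  (all equal)

Answer: 5
Key observation: Synchronization is absorbing here: once all nodes are equal they stay equal, and step 5 is the first all-equal step.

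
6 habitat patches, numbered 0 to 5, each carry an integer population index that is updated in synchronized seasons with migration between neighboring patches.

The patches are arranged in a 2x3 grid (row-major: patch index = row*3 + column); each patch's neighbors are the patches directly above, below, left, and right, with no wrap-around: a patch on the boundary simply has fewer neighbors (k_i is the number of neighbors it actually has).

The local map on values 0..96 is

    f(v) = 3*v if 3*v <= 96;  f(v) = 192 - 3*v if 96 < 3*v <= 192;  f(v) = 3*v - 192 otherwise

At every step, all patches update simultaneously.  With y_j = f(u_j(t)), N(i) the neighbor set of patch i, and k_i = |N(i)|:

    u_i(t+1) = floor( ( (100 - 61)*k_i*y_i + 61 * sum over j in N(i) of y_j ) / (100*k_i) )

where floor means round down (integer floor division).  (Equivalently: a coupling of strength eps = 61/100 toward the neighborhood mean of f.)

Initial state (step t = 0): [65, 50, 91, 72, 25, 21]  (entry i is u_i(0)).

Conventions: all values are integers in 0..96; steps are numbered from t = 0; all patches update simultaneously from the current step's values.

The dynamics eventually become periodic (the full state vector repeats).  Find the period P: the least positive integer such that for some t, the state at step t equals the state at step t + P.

Answer: 8
Key observation: The state at step 15, [90, 90, 90, 90, 90, 90], reappears at step 23 — and no state repeats earlier — so the cycle the system enters has period 8.

Derivation:
t=0: [65, 50, 91, 72, 25, 21]
t=1: [21, 48, 63, 33, 55, 72]
t=2: [67, 37, 23, 63, 44, 18]
t=3: [29, 59, 68, 22, 51, 60]
t=4: [58, 33, 12, 64, 34, 20]
t=5: [35, 65, 60, 32, 66, 61]
t=6: [64, 22, 8, 65, 24, 9]
t=7: [21, 45, 37, 23, 47, 39]
t=8: [63, 61, 71, 61, 60, 69]
t=9: [6, 10, 15, 8, 11, 15]
t=10: [23, 31, 40, 24, 33, 41]
t=11: [77, 83, 77, 77, 83, 77]
t=12: [44, 49, 44, 44, 49, 44]
t=13: [55, 51, 55, 55, 51, 55]
t=14: [30, 34, 30, 30, 34, 30]
t=15: [90, 90, 90, 90, 90, 90]
t=16: [78, 78, 78, 78, 78, 78]
t=17: [42, 42, 42, 42, 42, 42]
t=18: [66, 66, 66, 66, 66, 66]
t=19: [6, 6, 6, 6, 6, 6]
t=20: [18, 18, 18, 18, 18, 18]
t=21: [54, 54, 54, 54, 54, 54]
t=22: [30, 30, 30, 30, 30, 30]
t=23: [90, 90, 90, 90, 90, 90]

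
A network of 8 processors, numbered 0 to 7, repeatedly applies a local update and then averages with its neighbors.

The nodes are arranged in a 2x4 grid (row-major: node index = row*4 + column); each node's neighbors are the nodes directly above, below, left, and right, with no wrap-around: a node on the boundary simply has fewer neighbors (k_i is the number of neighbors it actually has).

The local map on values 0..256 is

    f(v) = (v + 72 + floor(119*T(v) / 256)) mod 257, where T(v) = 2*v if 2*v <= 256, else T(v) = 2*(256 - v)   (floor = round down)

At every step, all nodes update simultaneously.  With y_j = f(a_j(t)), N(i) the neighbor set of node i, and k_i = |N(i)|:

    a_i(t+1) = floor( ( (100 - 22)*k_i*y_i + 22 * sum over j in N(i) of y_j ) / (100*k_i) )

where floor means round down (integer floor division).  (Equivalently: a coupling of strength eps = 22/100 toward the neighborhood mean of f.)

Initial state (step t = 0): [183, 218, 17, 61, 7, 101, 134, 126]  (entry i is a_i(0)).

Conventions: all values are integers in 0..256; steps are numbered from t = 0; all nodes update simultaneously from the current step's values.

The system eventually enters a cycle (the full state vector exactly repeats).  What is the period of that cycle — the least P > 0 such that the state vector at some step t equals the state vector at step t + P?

Simulating step by step:
t=0: [183, 218, 17, 61, 7, 101, 134, 126]
t=1: [67, 66, 104, 165, 74, 22, 60, 72]
t=2: [202, 179, 44, 74, 201, 132, 170, 191]
t=3: [66, 71, 146, 191, 66, 62, 70, 82]
t=4: [200, 196, 84, 83, 198, 194, 196, 209]
t=5: [66, 78, 209, 214, 66, 66, 78, 85]
t=6: [201, 207, 89, 86, 199, 202, 209, 215]
t=7: [66, 79, 216, 219, 66, 66, 79, 86]
t=8: [201, 208, 90, 86, 199, 202, 211, 216]
t=9: [66, 80, 218, 219, 66, 66, 80, 86]
t=10: [201, 210, 91, 86, 199, 202, 213, 217]
t=11: [66, 80, 219, 219, 66, 66, 80, 86]
t=12: [201, 210, 91, 86, 199, 202, 213, 217]

Answer: 2
Key observation: The state at step 10, [201, 210, 91, 86, 199, 202, 213, 217], reappears at step 12 — and no state repeats earlier — so the cycle the system enters has period 2.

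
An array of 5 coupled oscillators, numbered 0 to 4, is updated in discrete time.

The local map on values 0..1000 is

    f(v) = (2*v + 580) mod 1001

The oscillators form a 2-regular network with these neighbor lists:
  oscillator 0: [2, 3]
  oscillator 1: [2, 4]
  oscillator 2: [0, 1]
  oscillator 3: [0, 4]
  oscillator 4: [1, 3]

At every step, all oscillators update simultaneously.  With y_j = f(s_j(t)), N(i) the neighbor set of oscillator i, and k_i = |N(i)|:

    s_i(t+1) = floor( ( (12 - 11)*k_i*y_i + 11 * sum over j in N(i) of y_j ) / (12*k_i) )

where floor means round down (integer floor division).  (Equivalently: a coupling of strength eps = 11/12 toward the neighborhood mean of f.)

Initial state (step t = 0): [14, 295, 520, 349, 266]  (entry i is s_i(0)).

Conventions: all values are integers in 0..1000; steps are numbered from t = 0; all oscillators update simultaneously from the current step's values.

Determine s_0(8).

Simulating step by step:
t=0: [14, 295, 520, 349, 266]
t=1: [461, 348, 407, 352, 213]
t=2: [351, 205, 388, 255, 256]
t=3: [226, 286, 612, 177, 502]
t=4: [798, 647, 150, 359, 545]
t=5: [553, 782, 553, 411, 592]
t=6: [554, 675, 436, 697, 312]
t=7: [709, 377, 778, 489, 888]
t=8: [399, 251, 620, 665, 437]

Answer: s_0(8) = 399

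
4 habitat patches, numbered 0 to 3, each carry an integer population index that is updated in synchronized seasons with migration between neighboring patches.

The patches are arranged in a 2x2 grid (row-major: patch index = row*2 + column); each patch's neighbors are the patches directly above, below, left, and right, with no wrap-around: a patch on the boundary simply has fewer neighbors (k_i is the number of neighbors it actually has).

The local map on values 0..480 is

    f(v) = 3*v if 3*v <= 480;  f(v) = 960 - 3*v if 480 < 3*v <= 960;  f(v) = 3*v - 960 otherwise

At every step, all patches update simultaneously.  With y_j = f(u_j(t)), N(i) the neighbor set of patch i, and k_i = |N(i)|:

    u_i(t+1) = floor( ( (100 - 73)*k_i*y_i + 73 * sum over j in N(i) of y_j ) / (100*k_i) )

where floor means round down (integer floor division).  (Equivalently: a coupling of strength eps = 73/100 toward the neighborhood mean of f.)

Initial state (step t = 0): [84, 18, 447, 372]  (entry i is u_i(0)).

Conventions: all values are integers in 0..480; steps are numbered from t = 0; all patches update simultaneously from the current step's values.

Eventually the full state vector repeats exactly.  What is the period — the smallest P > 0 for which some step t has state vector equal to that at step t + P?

Answer: 8
Key observation: The state at step 66, [282, 282, 282, 282], reappears at step 74 — and no state repeats earlier — so the cycle the system enters has period 8.

Derivation:
t=0: [84, 18, 447, 372]
t=1: [226, 163, 251, 200]
t=2: [323, 361, 290, 344]
t=3: [80, 62, 53, 97]
t=4: [190, 244, 236, 204]
t=5: [280, 330, 337, 269]
t=6: [61, 107, 113, 70]
t=7: [290, 230, 234, 297]
t=8: [217, 130, 127, 211]
t=9: [364, 337, 335, 369]
t=10: [70, 115, 113, 74]
t=11: [306, 250, 249, 309]
t=12: [165, 84, 84, 163]
t=13: [309, 409, 409, 311]
t=14: [203, 93, 93, 202]
t=15: [298, 332, 332, 299]
t=16: [44, 56, 56, 43]
t=17: [158, 140, 140, 157]
t=18: [434, 458, 458, 433]
t=19: [394, 360, 360, 393]
t=20: [147, 193, 193, 146]
t=21: [397, 423, 423, 396]
t=22: [287, 250, 250, 287]
t=23: [180, 128, 128, 180]
t=24: [393, 410, 410, 393]
t=25: [256, 232, 232, 256]
t=26: [244, 211, 211, 244]
t=27: [300, 254, 254, 300]
t=28: [160, 97, 97, 160]
t=29: [342, 428, 428, 342]
t=30: [254, 135, 135, 254]
t=31: [349, 253, 253, 349]
t=32: [170, 117, 117, 170]
t=33: [377, 423, 423, 377]
t=34: [271, 208, 208, 271]
t=35: [284, 198, 198, 284]
t=36: [296, 177, 177, 296]
t=37: [332, 168, 168, 332]
t=38: [342, 149, 149, 342]
t=39: [344, 168, 168, 344]
t=40: [352, 175, 175, 352]
t=41: [343, 187, 187, 343]
t=42: [309, 158, 158, 309]
t=43: [354, 152, 152, 354]
t=44: [360, 197, 197, 360]
t=45: [301, 187, 187, 301]
t=46: [306, 149, 149, 306]
t=47: [337, 151, 151, 337]
t=48: [344, 159, 159, 344]
t=49: [367, 181, 181, 367]
t=50: [342, 215, 215, 342]
t=51: [247, 133, 133, 247]
t=52: [350, 267, 267, 350]
t=53: [140, 108, 108, 140]
t=54: [349, 394, 394, 349]
t=55: [185, 123, 123, 185]
t=56: [378, 395, 395, 378]
t=57: [211, 187, 187, 211]
t=58: [379, 346, 346, 379]
t=59: [104, 150, 150, 104]
t=60: [412, 349, 349, 412]
t=61: [138, 224, 224, 138]
t=62: [322, 379, 379, 322]
t=63: [130, 52, 52, 130]
t=64: [219, 326, 326, 219]
t=65: [94, 226, 226, 94]
t=66: [282, 282, 282, 282]
t=67: [114, 114, 114, 114]
t=68: [342, 342, 342, 342]
t=69: [66, 66, 66, 66]
t=70: [198, 198, 198, 198]
t=71: [366, 366, 366, 366]
t=72: [138, 138, 138, 138]
t=73: [414, 414, 414, 414]
t=74: [282, 282, 282, 282]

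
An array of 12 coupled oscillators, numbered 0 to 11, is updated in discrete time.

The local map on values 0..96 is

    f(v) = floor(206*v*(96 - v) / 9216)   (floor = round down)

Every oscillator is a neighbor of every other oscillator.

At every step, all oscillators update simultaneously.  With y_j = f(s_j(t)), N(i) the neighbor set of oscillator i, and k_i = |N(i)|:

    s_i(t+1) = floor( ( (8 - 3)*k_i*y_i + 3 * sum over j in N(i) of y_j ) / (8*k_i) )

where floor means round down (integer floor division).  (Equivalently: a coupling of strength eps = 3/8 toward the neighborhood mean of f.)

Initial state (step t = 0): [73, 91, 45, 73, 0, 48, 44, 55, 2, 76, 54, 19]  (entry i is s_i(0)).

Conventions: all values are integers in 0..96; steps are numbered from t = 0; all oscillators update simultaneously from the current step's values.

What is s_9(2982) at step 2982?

Simulating step by step:
t=0: [73, 91, 45, 73, 0, 48, 44, 55, 2, 76, 54, 19]
t=1: [35, 19, 43, 35, 13, 43, 43, 43, 16, 33, 43, 32]
t=2: [45, 36, 47, 45, 31, 47, 47, 47, 34, 44, 47, 44]
t=3: [50, 48, 50, 50, 47, 50, 50, 50, 48, 50, 50, 50]
t=4: [51, 51, 51, 51, 51, 51, 51, 51, 51, 51, 51, 51]
t=5: [51, 51, 51, 51, 51, 51, 51, 51, 51, 51, 51, 51]

Answer: s_9(2982) = 51
Key observation: The state at step 4, [51, 51, 51, 51, 51, 51, 51, 51, 51, 51, 51, 51], reappears at step 5: the system is in a cycle of period 1 from step 4 on.  Therefore the state at step 2982 equals the state at step 4 + ((2982 - 4) mod 1) = 4, which is [51, 51, 51, 51, 51, 51, 51, 51, 51, 51, 51, 51].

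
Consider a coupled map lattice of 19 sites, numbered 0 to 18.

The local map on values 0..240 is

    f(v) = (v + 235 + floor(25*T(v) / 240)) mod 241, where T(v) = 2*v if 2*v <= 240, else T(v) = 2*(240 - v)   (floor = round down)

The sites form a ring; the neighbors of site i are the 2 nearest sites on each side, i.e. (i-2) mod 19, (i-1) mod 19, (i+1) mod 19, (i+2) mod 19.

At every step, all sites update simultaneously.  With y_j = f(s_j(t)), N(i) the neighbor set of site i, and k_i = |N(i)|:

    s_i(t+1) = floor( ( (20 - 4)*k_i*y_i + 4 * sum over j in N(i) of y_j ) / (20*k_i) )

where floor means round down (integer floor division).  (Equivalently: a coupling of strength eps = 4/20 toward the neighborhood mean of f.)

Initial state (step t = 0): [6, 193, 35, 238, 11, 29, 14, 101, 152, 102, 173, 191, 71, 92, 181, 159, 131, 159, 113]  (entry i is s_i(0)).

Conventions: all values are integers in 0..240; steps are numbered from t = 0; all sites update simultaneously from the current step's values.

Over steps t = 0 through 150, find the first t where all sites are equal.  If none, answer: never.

Answer: 23
Key observation: Synchronization is absorbing here: once all sites are equal they stay equal, and step 23 is the first all-equal step.

Derivation:
t=0: [6, 193, 35, 238, 11, 29, 14, 101, 152, 102, 173, 191, 71, 92, 181, 159, 131, 159, 113]  (not all equal)
t=1: [27, 176, 50, 199, 20, 41, 23, 108, 152, 126, 171, 180, 96, 115, 174, 165, 150, 157, 129]  (not all equal)
t=2: [48, 167, 64, 175, 30, 52, 34, 117, 154, 147, 173, 177, 121, 138, 173, 171, 163, 159, 143]  (not all equal)
t=3: [70, 163, 78, 162, 41, 63, 47, 128, 157, 161, 176, 178, 146, 156, 176, 176, 172, 163, 154]  (not all equal)
t=4: [92, 163, 93, 156, 53, 76, 61, 138, 161, 170, 180, 181, 163, 169, 180, 181, 179, 168, 162]  (not all equal)
t=5: [115, 165, 109, 154, 67, 90, 76, 147, 166, 177, 184, 185, 175, 178, 184, 185, 184, 174, 169]  (not all equal)
t=6: [138, 169, 127, 155, 83, 105, 93, 155, 170, 182, 187, 188, 183, 184, 188, 189, 188, 179, 175]  (not all equal)
t=7: [156, 173, 144, 159, 102, 122, 112, 162, 175, 186, 190, 191, 188, 189, 191, 192, 191, 184, 180]  (not all equal)
t=8: [169, 178, 158, 164, 123, 141, 133, 169, 179, 189, 193, 194, 192, 193, 194, 195, 194, 188, 185]  (not all equal)
t=9: [178, 182, 168, 170, 145, 156, 152, 175, 183, 192, 195, 196, 196, 196, 196, 197, 196, 191, 189]  (not all equal)
t=10: [184, 187, 177, 176, 160, 167, 165, 181, 187, 195, 197, 198, 198, 199, 199, 198, 198, 194, 192]  (not all equal)
t=11: [189, 191, 183, 182, 171, 176, 175, 186, 191, 197, 198, 199, 200, 200, 200, 199, 199, 196, 195]  (not all equal)
t=12: [193, 194, 188, 187, 180, 183, 183, 190, 194, 198, 199, 200, 201, 201, 201, 201, 200, 198, 197]  (not all equal)
t=13: [196, 196, 192, 191, 186, 188, 188, 193, 196, 199, 200, 201, 202, 202, 202, 202, 201, 200, 198]  (not all equal)
t=14: [199, 198, 196, 194, 191, 192, 192, 196, 198, 200, 201, 202, 202, 203, 203, 202, 202, 201, 200]  (not all equal)
t=15: [201, 199, 198, 197, 195, 196, 196, 198, 200, 201, 202, 203, 203, 203, 203, 203, 203, 202, 201]  (not all equal)
t=16: [202, 201, 200, 199, 198, 199, 199, 200, 201, 202, 203, 203, 203, 204, 204, 203, 203, 203, 202]  (not all equal)
t=17: [203, 202, 201, 201, 200, 201, 201, 202, 202, 203, 203, 204, 204, 204, 204, 204, 204, 203, 203]  (not all equal)
t=18: [203, 203, 203, 202, 202, 202, 202, 203, 203, 203, 204, 204, 204, 205, 205, 204, 204, 204, 204]  (not all equal)
t=19: [204, 204, 203, 203, 203, 203, 203, 203, 204, 204, 204, 205, 205, 205, 205, 205, 205, 204, 204]  (not all equal)
t=20: [204, 204, 204, 204, 204, 204, 204, 204, 204, 205, 205, 205, 205, 206, 206, 205, 205, 205, 205]  (not all equal)
t=21: [205, 205, 205, 205, 205, 205, 205, 205, 205, 205, 205, 206, 206, 206, 206, 206, 206, 205, 205]  (not all equal)
t=22: [206, 206, 206, 206, 206, 206, 206, 206, 206, 206, 206, 206, 206, 207, 207, 206, 206, 206, 206]  (not all equal)
t=23: [207, 207, 207, 207, 207, 207, 207, 207, 207, 207, 207, 207, 207, 207, 207, 207, 207, 207, 207]  (all equal)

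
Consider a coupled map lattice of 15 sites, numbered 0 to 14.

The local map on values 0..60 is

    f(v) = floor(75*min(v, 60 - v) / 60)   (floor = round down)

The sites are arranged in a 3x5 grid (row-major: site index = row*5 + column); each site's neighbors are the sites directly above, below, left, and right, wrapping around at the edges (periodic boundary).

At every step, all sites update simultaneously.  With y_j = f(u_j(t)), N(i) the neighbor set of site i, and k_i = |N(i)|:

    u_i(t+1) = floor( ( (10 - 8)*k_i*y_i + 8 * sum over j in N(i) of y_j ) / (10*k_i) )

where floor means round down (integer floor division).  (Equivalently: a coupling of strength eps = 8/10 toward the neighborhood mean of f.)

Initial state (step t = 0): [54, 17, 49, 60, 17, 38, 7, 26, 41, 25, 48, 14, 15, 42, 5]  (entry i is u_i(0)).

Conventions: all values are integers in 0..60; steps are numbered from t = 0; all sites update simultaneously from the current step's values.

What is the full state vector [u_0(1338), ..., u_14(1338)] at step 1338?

Answer: [30, 30, 30, 30, 30, 30, 30, 30, 30, 30, 30, 30, 30, 30, 30]
Key observation: The state at step 5, [36, 36, 36, 36, 36, 36, 36, 36, 36, 36, 36, 36, 36, 36, 36], reappears at step 11: the system is in a cycle of period 6 from step 5 on.  Therefore the state at step 1338 equals the state at step 5 + ((1338 - 5) mod 6) = 6, which is [30, 30, 30, 30, 30, 30, 30, 30, 30, 30, 30, 30, 30, 30, 30].

Derivation:
t=0: [54, 17, 49, 60, 17, 38, 7, 26, 41, 25, 48, 14, 15, 42, 5]
t=1: [18, 13, 16, 15, 13, 17, 21, 18, 21, 21, 14, 15, 20, 13, 19]
t=2: [18, 20, 20, 19, 21, 22, 20, 23, 21, 22, 20, 20, 20, 21, 19]
t=3: [25, 24, 25, 25, 24, 25, 26, 25, 26, 25, 24, 25, 25, 24, 25]
t=4: [30, 31, 30, 30, 30, 31, 31, 31, 31, 31, 30, 30, 30, 31, 30]
t=5: [36, 36, 36, 36, 36, 36, 36, 36, 36, 36, 36, 36, 36, 36, 36]
t=6: [30, 30, 30, 30, 30, 30, 30, 30, 30, 30, 30, 30, 30, 30, 30]
t=7: [37, 37, 37, 37, 37, 37, 37, 37, 37, 37, 37, 37, 37, 37, 37]
t=8: [28, 28, 28, 28, 28, 28, 28, 28, 28, 28, 28, 28, 28, 28, 28]
t=9: [35, 35, 35, 35, 35, 35, 35, 35, 35, 35, 35, 35, 35, 35, 35]
t=10: [31, 31, 31, 31, 31, 31, 31, 31, 31, 31, 31, 31, 31, 31, 31]
t=11: [36, 36, 36, 36, 36, 36, 36, 36, 36, 36, 36, 36, 36, 36, 36]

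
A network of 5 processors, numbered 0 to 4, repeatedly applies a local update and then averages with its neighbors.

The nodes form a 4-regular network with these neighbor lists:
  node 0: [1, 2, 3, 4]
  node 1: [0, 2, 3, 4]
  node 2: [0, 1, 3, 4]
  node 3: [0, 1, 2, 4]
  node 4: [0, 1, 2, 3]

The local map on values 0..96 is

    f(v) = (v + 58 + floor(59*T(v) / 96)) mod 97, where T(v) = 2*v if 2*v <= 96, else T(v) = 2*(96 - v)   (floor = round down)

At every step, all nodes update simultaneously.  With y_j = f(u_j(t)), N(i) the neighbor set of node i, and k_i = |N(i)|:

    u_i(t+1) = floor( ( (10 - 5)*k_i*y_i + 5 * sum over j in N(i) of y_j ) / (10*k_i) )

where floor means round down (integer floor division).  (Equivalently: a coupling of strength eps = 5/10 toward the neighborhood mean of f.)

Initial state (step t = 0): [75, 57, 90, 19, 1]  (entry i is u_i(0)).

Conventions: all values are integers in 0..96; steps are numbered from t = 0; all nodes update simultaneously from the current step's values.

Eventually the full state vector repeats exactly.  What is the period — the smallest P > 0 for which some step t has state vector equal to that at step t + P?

Answer: 1
Key observation: The state at step 4, [64, 64, 64, 64, 64], reappears at step 5 — and no state repeats earlier — so the cycle the system enters has period 1.

Derivation:
t=0: [75, 57, 90, 19, 1]
t=1: [53, 55, 52, 32, 53]
t=2: [61, 61, 62, 49, 61]
t=3: [65, 65, 64, 65, 65]
t=4: [64, 64, 64, 64, 64]
t=5: [64, 64, 64, 64, 64]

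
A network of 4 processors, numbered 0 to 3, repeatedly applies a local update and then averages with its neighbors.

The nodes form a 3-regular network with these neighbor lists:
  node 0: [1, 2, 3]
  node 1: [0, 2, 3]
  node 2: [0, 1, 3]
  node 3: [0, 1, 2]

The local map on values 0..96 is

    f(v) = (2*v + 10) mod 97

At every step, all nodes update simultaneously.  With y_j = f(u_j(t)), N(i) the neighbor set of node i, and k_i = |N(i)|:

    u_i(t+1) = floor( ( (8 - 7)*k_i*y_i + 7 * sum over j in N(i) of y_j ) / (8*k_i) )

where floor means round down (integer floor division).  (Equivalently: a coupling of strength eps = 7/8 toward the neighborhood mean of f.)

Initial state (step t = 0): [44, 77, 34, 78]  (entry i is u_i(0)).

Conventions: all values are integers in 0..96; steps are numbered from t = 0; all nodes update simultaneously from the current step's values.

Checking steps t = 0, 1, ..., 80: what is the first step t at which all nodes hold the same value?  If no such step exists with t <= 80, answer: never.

Simulating step by step:
t=0: [44, 77, 34, 78]  (not all equal)
t=1: [62, 51, 49, 51]  (not all equal)
t=2: [16, 20, 20, 20]  (not all equal)
t=3: [49, 47, 47, 47]  (not all equal)
t=4: [7, 8, 8, 8]  (not all equal)
t=5: [25, 25, 25, 25]  (all equal)

Answer: 5
Key observation: Synchronization is absorbing here: once all nodes are equal they stay equal, and step 5 is the first all-equal step.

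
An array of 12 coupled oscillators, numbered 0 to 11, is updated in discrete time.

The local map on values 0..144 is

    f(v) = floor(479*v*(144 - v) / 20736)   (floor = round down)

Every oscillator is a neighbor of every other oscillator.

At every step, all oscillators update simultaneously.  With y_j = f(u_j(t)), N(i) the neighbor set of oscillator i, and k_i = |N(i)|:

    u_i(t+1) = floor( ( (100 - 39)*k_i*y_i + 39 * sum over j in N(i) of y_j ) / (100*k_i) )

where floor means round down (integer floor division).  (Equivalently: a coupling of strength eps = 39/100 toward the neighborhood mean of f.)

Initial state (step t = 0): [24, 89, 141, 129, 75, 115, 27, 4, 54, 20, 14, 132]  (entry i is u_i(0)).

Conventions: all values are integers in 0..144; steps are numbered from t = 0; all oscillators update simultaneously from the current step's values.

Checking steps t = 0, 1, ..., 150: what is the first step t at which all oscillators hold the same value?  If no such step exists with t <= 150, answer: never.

Simulating step by step:
t=0: [24, 89, 141, 129, 75, 115, 27, 4, 54, 20, 14, 132]  (not all equal)
t=1: [64, 91, 32, 52, 95, 71, 68, 33, 91, 59, 51, 47]  (not all equal)
t=2: [113, 109, 92, 108, 107, 114, 114, 93, 109, 111, 108, 106]  (not all equal)
t=3: [84, 88, 101, 89, 90, 83, 83, 100, 88, 86, 89, 91]  (not all equal)
t=4: [114, 112, 104, 112, 111, 114, 114, 105, 112, 113, 112, 111]  (not all equal)
t=5: [80, 82, 90, 82, 83, 80, 80, 89, 82, 81, 82, 83]  (not all equal)
t=6: [117, 116, 113, 116, 116, 117, 117, 114, 116, 116, 116, 116]  (not all equal)
t=7: [73, 75, 77, 75, 75, 73, 73, 77, 75, 75, 75, 75]  (not all equal)
t=8: [119, 119, 119, 119, 119, 119, 119, 119, 119, 119, 119, 119]  (all equal)

Answer: 8
Key observation: Synchronization is absorbing here: once all oscillators are equal they stay equal, and step 8 is the first all-equal step.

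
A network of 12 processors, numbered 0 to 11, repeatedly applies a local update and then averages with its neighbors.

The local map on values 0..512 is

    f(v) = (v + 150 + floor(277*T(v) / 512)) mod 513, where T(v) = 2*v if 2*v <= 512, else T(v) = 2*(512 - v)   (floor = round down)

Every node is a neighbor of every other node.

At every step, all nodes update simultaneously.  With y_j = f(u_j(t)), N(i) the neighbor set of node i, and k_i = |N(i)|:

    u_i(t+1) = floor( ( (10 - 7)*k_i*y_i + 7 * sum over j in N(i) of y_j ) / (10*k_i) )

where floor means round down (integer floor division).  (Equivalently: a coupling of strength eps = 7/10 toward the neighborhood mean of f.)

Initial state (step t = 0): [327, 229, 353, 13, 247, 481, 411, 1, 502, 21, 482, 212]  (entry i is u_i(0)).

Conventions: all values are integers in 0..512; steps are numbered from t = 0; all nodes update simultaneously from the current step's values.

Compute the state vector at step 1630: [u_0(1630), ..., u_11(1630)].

Simulating step by step:
t=0: [327, 229, 353, 13, 247, 481, 411, 1, 502, 21, 482, 212]
t=1: [153, 141, 152, 156, 150, 150, 151, 150, 149, 160, 150, 132]
t=2: [462, 456, 462, 463, 461, 461, 461, 461, 460, 466, 461, 452]
t=3: [152, 152, 152, 152, 152, 152, 152, 152, 152, 152, 152, 152]
t=4: [466, 466, 466, 466, 466, 466, 466, 466, 466, 466, 466, 466]
t=5: [152, 152, 152, 152, 152, 152, 152, 152, 152, 152, 152, 152]

Answer: [466, 466, 466, 466, 466, 466, 466, 466, 466, 466, 466, 466]
Key observation: The state at step 3, [152, 152, 152, 152, 152, 152, 152, 152, 152, 152, 152, 152], reappears at step 5: the system is in a cycle of period 2 from step 3 on.  Therefore the state at step 1630 equals the state at step 3 + ((1630 - 3) mod 2) = 4, which is [466, 466, 466, 466, 466, 466, 466, 466, 466, 466, 466, 466].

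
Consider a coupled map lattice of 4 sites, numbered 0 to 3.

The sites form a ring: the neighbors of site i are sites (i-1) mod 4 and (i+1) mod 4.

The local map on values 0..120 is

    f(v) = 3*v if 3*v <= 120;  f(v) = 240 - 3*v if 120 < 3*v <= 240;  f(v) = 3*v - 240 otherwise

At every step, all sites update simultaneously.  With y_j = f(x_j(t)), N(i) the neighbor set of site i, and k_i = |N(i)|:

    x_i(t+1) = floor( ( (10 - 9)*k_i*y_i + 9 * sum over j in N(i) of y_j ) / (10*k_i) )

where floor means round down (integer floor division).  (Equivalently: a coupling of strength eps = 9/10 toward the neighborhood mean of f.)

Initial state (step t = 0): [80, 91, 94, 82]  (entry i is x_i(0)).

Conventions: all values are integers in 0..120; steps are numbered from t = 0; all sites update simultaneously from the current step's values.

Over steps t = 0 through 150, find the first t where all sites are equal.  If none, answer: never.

Answer: 19
Key observation: Synchronization is absorbing here: once all sites are equal they stay equal, and step 19 is the first all-equal step.

Derivation:
t=0: [80, 91, 94, 82]  (not all equal)
t=1: [17, 22, 21, 19]  (not all equal)
t=2: [60, 57, 61, 57]  (not all equal)
t=3: [68, 59, 67, 59]  (not all equal)
t=4: [60, 40, 60, 40]  (not all equal)
t=5: [114, 66, 114, 66]  (not all equal)
t=6: [48, 96, 48, 96]  (not all equal)
t=7: [52, 91, 52, 91]  (not all equal)
t=8: [38, 78, 38, 78]  (not all equal)
t=9: [16, 103, 16, 103]  (not all equal)
t=10: [66, 50, 66, 50]  (not all equal)
t=11: [85, 46, 85, 46]  (not all equal)
t=12: [93, 23, 93, 23]  (not all equal)
t=13: [66, 42, 66, 42]  (not all equal)
t=14: [106, 49, 106, 49]  (not all equal)
t=15: [91, 79, 91, 79]  (not all equal)
t=16: [6, 30, 6, 30]  (not all equal)
t=17: [82, 25, 82, 25]  (not all equal)
t=18: [68, 12, 68, 12]  (not all equal)
t=19: [36, 36, 36, 36]  (all equal)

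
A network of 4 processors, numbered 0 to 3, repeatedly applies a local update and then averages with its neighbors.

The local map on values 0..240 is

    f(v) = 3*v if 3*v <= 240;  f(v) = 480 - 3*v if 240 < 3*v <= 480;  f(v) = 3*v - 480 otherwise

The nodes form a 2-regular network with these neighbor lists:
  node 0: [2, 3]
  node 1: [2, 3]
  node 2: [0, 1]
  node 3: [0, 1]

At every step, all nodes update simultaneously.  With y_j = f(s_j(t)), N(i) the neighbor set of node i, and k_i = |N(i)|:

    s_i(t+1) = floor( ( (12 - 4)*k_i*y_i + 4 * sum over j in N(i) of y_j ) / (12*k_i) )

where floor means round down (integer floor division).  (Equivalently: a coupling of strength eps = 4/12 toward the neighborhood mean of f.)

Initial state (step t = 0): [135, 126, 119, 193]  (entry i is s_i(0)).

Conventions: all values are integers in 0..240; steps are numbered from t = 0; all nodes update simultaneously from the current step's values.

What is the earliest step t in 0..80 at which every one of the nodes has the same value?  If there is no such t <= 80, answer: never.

Answer: never
Key observation: The state at step 12 reappears at step 16 — the system is in a cycle of period 4 from step 12 on.  No step 0..16 is synchronized, and the cycle repeats forever, so no step up to 80 (or ever) has all nodes equal.

Derivation:
t=0: [135, 126, 119, 193]  (not all equal)
t=1: [87, 105, 111, 95]  (not all equal)
t=2: [203, 167, 162, 194]  (not all equal)
t=3: [104, 32, 29, 93]  (not all equal)
t=4: [160, 112, 102, 178]  (not all equal)
t=5: [38, 134, 140, 60]  (not all equal)
t=6: [116, 92, 72, 152]  (not all equal)
t=7: [128, 176, 200, 72]  (not all equal)
t=8: [120, 88, 104, 168]  (not all equal)
t=9: [112, 176, 168, 72]  (not all equal)
t=10: [136, 72, 48, 176]  (not all equal)
t=11: [80, 176, 144, 80]  (not all equal)
t=12: [208, 80, 80, 208]  (not all equal)
t=13: [160, 224, 224, 160]  (not all equal)
t=14: [32, 160, 160, 32]  (not all equal)
t=15: [80, 16, 16, 80]  (not all equal)
t=16: [208, 80, 80, 208]  (not all equal)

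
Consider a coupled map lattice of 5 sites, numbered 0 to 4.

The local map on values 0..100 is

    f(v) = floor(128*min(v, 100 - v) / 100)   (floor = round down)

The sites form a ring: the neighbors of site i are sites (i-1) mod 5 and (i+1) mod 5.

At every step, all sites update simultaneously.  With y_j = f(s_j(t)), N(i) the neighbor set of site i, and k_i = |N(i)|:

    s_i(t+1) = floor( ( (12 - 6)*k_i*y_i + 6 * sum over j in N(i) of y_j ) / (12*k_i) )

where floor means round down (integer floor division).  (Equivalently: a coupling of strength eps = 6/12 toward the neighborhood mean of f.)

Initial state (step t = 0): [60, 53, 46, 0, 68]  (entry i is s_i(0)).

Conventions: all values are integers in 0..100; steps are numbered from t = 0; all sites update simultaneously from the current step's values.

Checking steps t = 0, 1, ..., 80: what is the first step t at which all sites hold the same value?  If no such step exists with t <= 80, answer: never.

Answer: 13
Key observation: Synchronization is absorbing here: once all sites are equal they stay equal, and step 13 is the first all-equal step.

Derivation:
t=0: [60, 53, 46, 0, 68]  (not all equal)
t=1: [50, 57, 44, 24, 32]  (not all equal)
t=2: [55, 57, 49, 39, 43]  (not all equal)
t=3: [56, 57, 57, 53, 54]  (not all equal)
t=4: [56, 55, 56, 58, 58]  (not all equal)
t=5: [55, 56, 55, 53, 53]  (not all equal)
t=6: [57, 56, 57, 59, 59]  (not all equal)
t=7: [54, 55, 54, 52, 52]  (not all equal)
t=8: [58, 57, 58, 60, 60]  (not all equal)
t=9: [53, 54, 53, 51, 51]  (not all equal)
t=10: [60, 59, 60, 61, 61]  (not all equal)
t=11: [50, 51, 50, 49, 49]  (not all equal)
t=12: [63, 63, 63, 62, 62]  (not all equal)
t=13: [47, 47, 47, 47, 47]  (all equal)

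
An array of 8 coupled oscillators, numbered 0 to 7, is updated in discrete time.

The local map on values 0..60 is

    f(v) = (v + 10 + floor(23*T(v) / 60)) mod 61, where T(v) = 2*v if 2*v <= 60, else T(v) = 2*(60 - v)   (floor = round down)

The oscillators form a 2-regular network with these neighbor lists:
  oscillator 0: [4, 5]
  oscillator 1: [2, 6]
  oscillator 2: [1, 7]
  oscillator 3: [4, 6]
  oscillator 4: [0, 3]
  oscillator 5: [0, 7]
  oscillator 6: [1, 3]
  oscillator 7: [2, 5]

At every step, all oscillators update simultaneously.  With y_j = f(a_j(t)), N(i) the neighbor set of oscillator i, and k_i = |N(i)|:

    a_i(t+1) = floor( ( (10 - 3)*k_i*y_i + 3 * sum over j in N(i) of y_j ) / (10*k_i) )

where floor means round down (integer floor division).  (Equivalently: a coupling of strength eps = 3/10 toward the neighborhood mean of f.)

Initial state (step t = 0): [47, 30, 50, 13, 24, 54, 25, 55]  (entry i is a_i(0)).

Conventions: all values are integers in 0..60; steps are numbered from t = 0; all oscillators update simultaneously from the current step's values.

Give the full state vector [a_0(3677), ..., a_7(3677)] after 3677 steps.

Simulating step by step:
t=0: [47, 30, 50, 13, 24, 54, 25, 55]
t=1: [12, 10, 5, 38, 41, 6, 42, 6]
t=2: [25, 22, 19, 3, 7, 21, 7, 19]
t=3: [48, 43, 43, 17, 25, 47, 24, 43]
t=4: [13, 12, 5, 43, 44, 5, 43, 5]
t=5: [25, 25, 19, 5, 9, 20, 8, 18]
t=6: [48, 47, 44, 19, 28, 45, 27, 41]
t=7: [13, 12, 4, 47, 48, 5, 47, 4]
t=8: [26, 25, 19, 5, 9, 19, 8, 17]
t=9: [48, 47, 44, 19, 28, 44, 27, 40]
t=10: [13, 12, 4, 47, 48, 5, 47, 4]

Answer: [26, 25, 19, 5, 9, 19, 8, 17]
Key observation: The state at step 7, [13, 12, 4, 47, 48, 5, 47, 4], reappears at step 10: the system is in a cycle of period 3 from step 7 on.  Therefore the state at step 3677 equals the state at step 7 + ((3677 - 7) mod 3) = 8, which is [26, 25, 19, 5, 9, 19, 8, 17].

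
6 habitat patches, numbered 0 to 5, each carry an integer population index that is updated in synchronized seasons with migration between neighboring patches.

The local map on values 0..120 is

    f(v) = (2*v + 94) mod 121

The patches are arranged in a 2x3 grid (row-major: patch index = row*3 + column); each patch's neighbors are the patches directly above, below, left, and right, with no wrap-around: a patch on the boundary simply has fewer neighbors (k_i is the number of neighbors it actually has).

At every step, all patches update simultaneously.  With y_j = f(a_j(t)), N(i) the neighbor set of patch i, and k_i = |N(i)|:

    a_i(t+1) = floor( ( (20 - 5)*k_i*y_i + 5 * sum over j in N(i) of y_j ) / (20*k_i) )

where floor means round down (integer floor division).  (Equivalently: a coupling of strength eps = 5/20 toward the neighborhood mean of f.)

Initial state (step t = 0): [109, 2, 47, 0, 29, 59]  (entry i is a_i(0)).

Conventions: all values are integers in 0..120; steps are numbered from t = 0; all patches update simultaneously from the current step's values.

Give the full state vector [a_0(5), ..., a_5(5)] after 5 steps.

Answer: [62, 102, 90, 67, 55, 88]

Derivation:
t=0: [109, 2, 47, 0, 29, 59]
t=1: [76, 87, 73, 83, 46, 80]
t=2: [8, 35, 94, 22, 53, 32]
t=3: [90, 51, 40, 36, 67, 42]
t=4: [39, 72, 56, 51, 95, 62]
t=5: [62, 102, 90, 67, 55, 88]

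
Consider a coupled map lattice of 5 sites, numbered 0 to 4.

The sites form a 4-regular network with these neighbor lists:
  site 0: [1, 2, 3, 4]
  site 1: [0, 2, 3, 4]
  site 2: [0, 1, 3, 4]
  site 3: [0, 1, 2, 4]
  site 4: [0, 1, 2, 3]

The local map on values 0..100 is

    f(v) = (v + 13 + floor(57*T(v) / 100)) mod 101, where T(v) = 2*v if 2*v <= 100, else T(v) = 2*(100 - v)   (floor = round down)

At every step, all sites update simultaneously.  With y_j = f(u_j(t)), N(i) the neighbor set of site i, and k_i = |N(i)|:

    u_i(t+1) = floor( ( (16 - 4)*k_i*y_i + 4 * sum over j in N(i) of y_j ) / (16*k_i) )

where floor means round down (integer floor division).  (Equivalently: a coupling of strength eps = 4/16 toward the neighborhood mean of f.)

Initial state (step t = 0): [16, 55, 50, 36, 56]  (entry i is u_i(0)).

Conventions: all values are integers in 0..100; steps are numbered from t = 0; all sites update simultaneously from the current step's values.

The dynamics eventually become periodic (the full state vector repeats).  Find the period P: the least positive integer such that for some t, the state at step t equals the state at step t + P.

Simulating step by step:
t=0: [16, 55, 50, 36, 56]
t=1: [44, 24, 25, 73, 24]
t=2: [17, 57, 58, 23, 57]
t=3: [43, 22, 21, 52, 22]
t=4: [15, 53, 51, 24, 53]
t=5: [41, 22, 22, 54, 22]
t=6: [87, 59, 59, 31, 59]
t=7: [17, 20, 20, 63, 20]
t=8: [48, 52, 52, 26, 52]
t=9: [18, 20, 20, 55, 20]
t=10: [49, 52, 52, 27, 52]
t=11: [19, 21, 21, 56, 21]
t=12: [51, 54, 54, 27, 54]
t=13: [21, 21, 21, 57, 21]
t=14: [54, 54, 54, 27, 54]
t=15: [21, 21, 21, 57, 21]

Answer: 2
Key observation: The state at step 13, [21, 21, 21, 57, 21], reappears at step 15 — and no state repeats earlier — so the cycle the system enters has period 2.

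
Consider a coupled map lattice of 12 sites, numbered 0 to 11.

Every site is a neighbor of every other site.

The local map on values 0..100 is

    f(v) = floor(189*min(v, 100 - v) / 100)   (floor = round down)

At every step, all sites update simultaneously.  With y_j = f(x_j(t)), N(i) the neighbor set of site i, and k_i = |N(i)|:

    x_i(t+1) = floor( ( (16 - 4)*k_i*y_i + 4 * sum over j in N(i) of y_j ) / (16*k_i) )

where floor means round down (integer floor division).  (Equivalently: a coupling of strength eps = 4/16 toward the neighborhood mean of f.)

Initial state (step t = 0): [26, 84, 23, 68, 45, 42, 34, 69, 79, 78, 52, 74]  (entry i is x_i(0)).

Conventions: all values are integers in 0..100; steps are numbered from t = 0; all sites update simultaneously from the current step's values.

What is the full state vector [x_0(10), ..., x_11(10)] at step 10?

Simulating step by step:
t=0: [26, 84, 23, 68, 45, 42, 34, 69, 79, 78, 52, 74]
t=1: [51, 37, 46, 59, 77, 73, 62, 57, 43, 45, 81, 51]
t=2: [86, 69, 82, 75, 50, 56, 71, 78, 78, 81, 45, 86]
t=3: [33, 56, 38, 48, 82, 74, 53, 44, 44, 39, 76, 33]
t=4: [63, 79, 70, 84, 43, 54, 82, 79, 79, 71, 51, 63]
t=5: [65, 44, 56, 37, 74, 78, 40, 44, 44, 54, 82, 65]
t=6: [66, 78, 78, 68, 54, 48, 73, 78, 78, 81, 43, 66]
t=7: [62, 45, 45, 59, 78, 81, 52, 45, 45, 41, 74, 62]
t=8: [70, 81, 81, 75, 49, 44, 84, 81, 81, 75, 54, 70]
t=9: [55, 39, 39, 48, 81, 74, 36, 39, 39, 48, 77, 55]
t=10: [80, 72, 72, 84, 44, 54, 68, 72, 72, 84, 50, 80]

Answer: [80, 72, 72, 84, 44, 54, 68, 72, 72, 84, 50, 80]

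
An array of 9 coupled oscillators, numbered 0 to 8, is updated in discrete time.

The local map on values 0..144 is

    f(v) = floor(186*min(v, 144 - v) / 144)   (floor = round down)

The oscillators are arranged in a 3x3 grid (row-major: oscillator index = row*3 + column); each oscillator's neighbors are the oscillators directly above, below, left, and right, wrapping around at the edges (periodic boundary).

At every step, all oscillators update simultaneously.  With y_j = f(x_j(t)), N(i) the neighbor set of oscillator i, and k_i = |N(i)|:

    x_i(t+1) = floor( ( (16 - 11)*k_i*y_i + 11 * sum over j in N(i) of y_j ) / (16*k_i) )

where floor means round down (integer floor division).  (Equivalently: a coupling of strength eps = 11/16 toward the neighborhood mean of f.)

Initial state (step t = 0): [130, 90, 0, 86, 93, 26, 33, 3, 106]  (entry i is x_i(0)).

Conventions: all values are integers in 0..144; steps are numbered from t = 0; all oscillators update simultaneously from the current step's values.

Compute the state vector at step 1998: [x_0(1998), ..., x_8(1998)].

Simulating step by step:
t=0: [130, 90, 0, 86, 93, 26, 33, 3, 106]
t=1: [37, 36, 29, 50, 51, 42, 37, 39, 28]
t=2: [48, 48, 43, 56, 57, 51, 48, 48, 43]
t=3: [62, 62, 59, 67, 67, 64, 62, 62, 59]
t=4: [80, 80, 78, 83, 83, 81, 80, 80, 78]
t=5: [81, 81, 83, 79, 79, 81, 81, 81, 83]
t=6: [80, 80, 79, 81, 81, 80, 80, 80, 79]
t=7: [82, 82, 82, 81, 81, 82, 82, 82, 82]
t=8: [80, 80, 80, 80, 80, 80, 80, 80, 80]
t=9: [82, 82, 82, 82, 82, 82, 82, 82, 82]
t=10: [80, 80, 80, 80, 80, 80, 80, 80, 80]

Answer: [80, 80, 80, 80, 80, 80, 80, 80, 80]
Key observation: The state at step 8, [80, 80, 80, 80, 80, 80, 80, 80, 80], reappears at step 10: the system is in a cycle of period 2 from step 8 on.  Therefore the state at step 1998 equals the state at step 8 + ((1998 - 8) mod 2) = 8, which is [80, 80, 80, 80, 80, 80, 80, 80, 80].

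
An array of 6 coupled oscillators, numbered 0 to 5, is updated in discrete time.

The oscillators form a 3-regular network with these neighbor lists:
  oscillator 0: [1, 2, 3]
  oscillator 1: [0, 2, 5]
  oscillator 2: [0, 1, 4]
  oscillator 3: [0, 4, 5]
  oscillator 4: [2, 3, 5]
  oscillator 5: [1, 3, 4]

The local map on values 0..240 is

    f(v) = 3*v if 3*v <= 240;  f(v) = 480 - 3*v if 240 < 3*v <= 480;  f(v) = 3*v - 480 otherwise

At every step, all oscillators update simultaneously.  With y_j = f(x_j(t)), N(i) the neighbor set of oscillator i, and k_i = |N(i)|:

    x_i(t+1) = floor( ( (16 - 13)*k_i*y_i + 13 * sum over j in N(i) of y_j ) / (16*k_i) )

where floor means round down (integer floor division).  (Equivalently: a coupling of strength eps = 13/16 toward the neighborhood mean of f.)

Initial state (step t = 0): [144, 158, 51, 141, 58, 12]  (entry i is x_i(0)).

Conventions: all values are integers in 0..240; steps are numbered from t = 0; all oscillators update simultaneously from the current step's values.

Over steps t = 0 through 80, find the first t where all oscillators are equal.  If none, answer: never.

Answer: 40
Key observation: Synchronization is absorbing here: once all oscillators are equal they stay equal, and step 40 is the first all-equal step.

Derivation:
t=0: [144, 158, 51, 141, 58, 12]  (not all equal)
t=1: [67, 65, 90, 80, 99, 70]  (not all equal)
t=2: [212, 204, 196, 205, 213, 206]  (not all equal)
t=3: [130, 133, 141, 148, 133, 141]  (not all equal)
t=4: [64, 70, 78, 68, 55, 64]  (not all equal)
t=5: [211, 206, 197, 186, 201, 192]  (not all equal)
t=6: [117, 123, 132, 115, 100, 109]  (not all equal)
t=7: [113, 119, 129, 150, 134, 144]  (not all equal)
t=8: [93, 99, 110, 77, 60, 71]  (not all equal)
t=9: [190, 187, 180, 204, 194, 200]  (not all equal)
t=10: [90, 88, 85, 109, 103, 107]  (not all equal)
t=11: [200, 201, 203, 174, 177, 176]  (not all equal)
t=12: [102, 103, 103, 67, 68, 67]  (not all equal)
t=13: [179, 179, 180, 194, 193, 193]  (not all equal)
t=14: [70, 69, 68, 88, 89, 88]  (not all equal)
t=15: [209, 209, 208, 213, 212, 212]  (not all equal)
t=16: [149, 148, 148, 154, 153, 154]  (not all equal)
t=17: [30, 30, 31, 22, 23, 23]  (not all equal)
t=18: [84, 85, 84, 74, 74, 73]  (not all equal)
t=19: [225, 225, 225, 222, 222, 222]  (not all equal)
t=20: [192, 192, 192, 188, 188, 188]  (not all equal)
t=21: [92, 92, 92, 87, 87, 87]  (not all equal)
t=22: [208, 208, 208, 214, 214, 214]  (not all equal)
t=23: [148, 148, 148, 157, 157, 157]  (not all equal)
t=24: [28, 28, 28, 16, 16, 16]  (not all equal)
t=25: [74, 74, 74, 57, 57, 57]  (not all equal)
t=26: [208, 208, 208, 184, 184, 184]  (not all equal)
t=27: [124, 124, 124, 91, 91, 91]  (not all equal)
t=28: [134, 134, 134, 180, 180, 180]  (not all equal)
t=29: [73, 73, 73, 64, 64, 64]  (not all equal)
t=30: [211, 211, 211, 199, 199, 199]  (not all equal)
t=31: [143, 143, 143, 126, 126, 126]  (not all equal)
t=32: [64, 64, 64, 88, 88, 88]  (not all equal)
t=33: [198, 198, 198, 209, 209, 209]  (not all equal)
t=34: [122, 122, 122, 138, 138, 138]  (not all equal)
t=35: [101, 101, 101, 79, 79, 79]  (not all equal)
t=36: [193, 193, 193, 220, 220, 220]  (not all equal)
t=37: [120, 120, 120, 158, 158, 158]  (not all equal)
t=38: [89, 89, 89, 36, 36, 36]  (not all equal)
t=39: [184, 184, 184, 136, 136, 136]  (not all equal)
t=40: [72, 72, 72, 72, 72, 72]  (all equal)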